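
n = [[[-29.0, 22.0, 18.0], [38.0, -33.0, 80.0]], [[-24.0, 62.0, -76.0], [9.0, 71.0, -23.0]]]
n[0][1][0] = 38.0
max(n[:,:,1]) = 71.0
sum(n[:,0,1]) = 84.0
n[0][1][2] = 80.0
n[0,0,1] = 22.0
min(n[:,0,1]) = 22.0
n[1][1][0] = 9.0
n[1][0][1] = 62.0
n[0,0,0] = -29.0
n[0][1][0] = 38.0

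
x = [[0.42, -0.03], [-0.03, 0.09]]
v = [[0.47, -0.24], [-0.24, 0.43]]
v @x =[[0.20, -0.04],[-0.11, 0.05]]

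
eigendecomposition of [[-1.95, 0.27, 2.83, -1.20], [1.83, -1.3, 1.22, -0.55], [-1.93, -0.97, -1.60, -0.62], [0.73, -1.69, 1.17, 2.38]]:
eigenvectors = [[(0.59+0j), (0.59-0j), (0.46+0j), (-0.24+0j)], [(0.27-0.43j), (0.27+0.43j), -0.81+0.00j, (-0.24+0j)], [0.16+0.54j, (0.16-0.54j), -0.13+0.00j, 0.03+0.00j], [0.14-0.25j, (0.14+0.25j), (-0.33+0j), (0.94+0j)]]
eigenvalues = [(-1.37+2.86j), (-1.37-2.86j), (-2.37+0j), (2.65+0j)]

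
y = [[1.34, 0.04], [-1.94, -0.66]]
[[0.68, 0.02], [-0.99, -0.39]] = y @[[0.51, -0.00], [-0.0, 0.59]]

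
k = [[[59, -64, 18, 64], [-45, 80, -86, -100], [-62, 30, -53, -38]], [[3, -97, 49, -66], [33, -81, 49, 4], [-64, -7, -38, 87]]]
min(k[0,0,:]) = -64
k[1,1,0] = 33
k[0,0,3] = 64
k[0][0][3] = 64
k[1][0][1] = -97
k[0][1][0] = -45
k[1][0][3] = -66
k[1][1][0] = 33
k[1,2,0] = -64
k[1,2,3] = 87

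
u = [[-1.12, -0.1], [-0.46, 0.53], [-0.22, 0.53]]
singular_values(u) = [1.26, 0.71]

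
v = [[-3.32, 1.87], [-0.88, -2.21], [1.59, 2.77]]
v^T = [[-3.32, -0.88, 1.59], [1.87, -2.21, 2.77]]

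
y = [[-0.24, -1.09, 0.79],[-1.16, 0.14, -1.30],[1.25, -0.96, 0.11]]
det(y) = 2.67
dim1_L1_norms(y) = [2.12, 2.6, 2.32]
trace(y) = 0.01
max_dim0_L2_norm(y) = 1.72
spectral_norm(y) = 2.24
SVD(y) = [[0.36, 0.92, -0.12], [-0.71, 0.36, 0.61], [0.61, -0.14, 0.78]] @ diag([2.237259562520139, 1.181554632505464, 1.0098506326764751]) @ [[0.67, -0.48, 0.57], [-0.69, -0.7, 0.21], [0.29, -0.53, -0.79]]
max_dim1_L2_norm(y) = 1.75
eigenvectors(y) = [[0.48+0.00j, (-0.65+0j), -0.65-0.00j],[(-0.65+0j), (-0.14+0.4j), (-0.14-0.4j)],[(0.59+0j), (0.5+0.39j), 0.50-0.39j]]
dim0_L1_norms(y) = [2.65, 2.19, 2.2]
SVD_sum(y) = [[0.54, -0.39, 0.46],[-1.05, 0.76, -0.9],[0.91, -0.65, 0.77]] + [[-0.75, -0.76, 0.23], [-0.29, -0.29, 0.09], [0.11, 0.11, -0.03]] + [[-0.04, 0.06, 0.1], [0.18, -0.33, -0.49], [0.23, -0.42, -0.63]]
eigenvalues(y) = [(2.19+0j), (-1.09+0.19j), (-1.09-0.19j)]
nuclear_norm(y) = 4.43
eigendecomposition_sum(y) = [[(0.61-0j), -0.61-0.00j, 0.62+0.00j], [-0.82+0.00j, 0.82+0.00j, -0.83+0.00j], [(0.75-0j), -0.75-0.00j, 0.75+0.00j]] + [[-0.43-0.13j, -0.24-0.47j, (0.09-0.42j)], [(-0.17+0.23j), (-0.34+0.04j), -0.24-0.14j], [0.25+0.36j, -0.10+0.51j, (-0.32+0.27j)]] + [[(-0.43+0.13j), -0.24+0.47j, 0.09+0.42j], [(-0.17-0.23j), -0.34-0.04j, (-0.24+0.14j)], [(0.25-0.36j), (-0.1-0.51j), (-0.32-0.27j)]]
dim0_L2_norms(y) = [1.72, 1.46, 1.53]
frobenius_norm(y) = 2.72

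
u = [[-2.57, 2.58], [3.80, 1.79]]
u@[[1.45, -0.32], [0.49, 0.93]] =[[-2.46, 3.22], [6.39, 0.45]]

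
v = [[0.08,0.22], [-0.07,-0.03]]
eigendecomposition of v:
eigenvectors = [[(0.87+0j), 0.87-0.00j], [-0.22+0.44j, -0.22-0.44j]]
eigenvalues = [(0.02+0.11j), (0.02-0.11j)]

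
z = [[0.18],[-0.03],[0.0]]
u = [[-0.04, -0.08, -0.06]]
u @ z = [[-0.0]]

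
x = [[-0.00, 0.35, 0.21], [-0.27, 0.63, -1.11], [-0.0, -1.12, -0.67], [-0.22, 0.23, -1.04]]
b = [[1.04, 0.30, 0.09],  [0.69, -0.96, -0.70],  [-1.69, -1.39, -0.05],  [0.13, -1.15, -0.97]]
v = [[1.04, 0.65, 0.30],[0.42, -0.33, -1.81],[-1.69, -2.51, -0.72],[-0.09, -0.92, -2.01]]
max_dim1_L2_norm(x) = 1.31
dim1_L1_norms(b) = [1.43, 2.35, 3.13, 2.25]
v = b + x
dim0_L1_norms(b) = [3.55, 3.8, 1.81]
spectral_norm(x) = 1.71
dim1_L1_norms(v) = [1.99, 2.56, 4.92, 3.02]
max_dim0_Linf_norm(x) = 1.12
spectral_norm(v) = 3.75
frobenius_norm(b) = 3.18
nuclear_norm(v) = 6.54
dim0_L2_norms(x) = [0.35, 1.35, 1.68]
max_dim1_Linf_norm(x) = 1.12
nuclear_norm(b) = 4.78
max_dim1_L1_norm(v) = 4.92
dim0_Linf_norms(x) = [0.27, 1.12, 1.11]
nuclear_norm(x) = 3.07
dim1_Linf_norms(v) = [1.04, 1.81, 2.51, 2.01]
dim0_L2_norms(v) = [2.03, 2.77, 2.82]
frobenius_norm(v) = 4.44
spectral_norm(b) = 2.54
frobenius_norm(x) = 2.18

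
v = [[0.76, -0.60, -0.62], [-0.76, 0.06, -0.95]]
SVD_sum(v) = [[0.13, -0.02, 0.12], [-0.85, 0.15, -0.84]] + [[0.63, -0.58, -0.74],[0.09, -0.09, -0.11]]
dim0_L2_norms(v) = [1.07, 0.6, 1.13]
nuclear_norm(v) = 2.37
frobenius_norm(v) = 1.68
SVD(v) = [[-0.15, 0.99],[0.99, 0.15]] @ diag([1.219573556293855, 1.1481900281698842]) @ [[-0.71, 0.12, -0.7], [0.56, -0.51, -0.66]]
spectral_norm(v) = 1.22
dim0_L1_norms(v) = [1.52, 0.66, 1.57]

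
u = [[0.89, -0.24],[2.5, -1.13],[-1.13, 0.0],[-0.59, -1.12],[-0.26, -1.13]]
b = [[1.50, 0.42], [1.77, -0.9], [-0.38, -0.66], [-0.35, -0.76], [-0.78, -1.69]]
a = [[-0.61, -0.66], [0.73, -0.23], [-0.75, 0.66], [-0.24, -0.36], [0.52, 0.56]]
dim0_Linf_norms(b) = [1.77, 1.69]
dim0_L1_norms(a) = [2.85, 2.47]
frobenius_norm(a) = 1.78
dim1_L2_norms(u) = [0.92, 2.74, 1.13, 1.27, 1.16]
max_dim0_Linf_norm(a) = 0.75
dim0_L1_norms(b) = [4.78, 4.43]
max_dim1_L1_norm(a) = 1.41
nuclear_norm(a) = 2.51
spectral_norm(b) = 2.58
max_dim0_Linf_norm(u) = 2.5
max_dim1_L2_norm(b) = 1.99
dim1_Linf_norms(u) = [0.89, 2.5, 1.13, 1.12, 1.13]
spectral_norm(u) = 3.08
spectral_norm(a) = 1.35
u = a + b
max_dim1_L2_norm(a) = 1.0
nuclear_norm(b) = 4.69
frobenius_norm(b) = 3.33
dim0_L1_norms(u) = [5.37, 3.62]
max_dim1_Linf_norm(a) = 0.75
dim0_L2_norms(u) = [2.96, 1.97]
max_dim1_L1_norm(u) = 3.63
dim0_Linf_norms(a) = [0.75, 0.66]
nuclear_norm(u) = 4.84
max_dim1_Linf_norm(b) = 1.77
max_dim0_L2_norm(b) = 2.5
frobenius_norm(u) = 3.55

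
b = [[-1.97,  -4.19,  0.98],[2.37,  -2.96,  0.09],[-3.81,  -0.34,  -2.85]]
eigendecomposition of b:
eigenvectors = [[0.03+0.63j, 0.03-0.63j, -0.02+0.00j],[(0.4+0.05j), (0.4-0.05j), 0.22+0.00j],[-0.66+0.00j, (-0.66-0j), 0.97+0.00j]]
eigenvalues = [(-2.47+3.67j), (-2.47-3.67j), (-2.83+0j)]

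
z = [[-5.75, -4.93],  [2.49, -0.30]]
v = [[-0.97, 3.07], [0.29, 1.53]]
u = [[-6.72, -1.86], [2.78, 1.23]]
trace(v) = 0.56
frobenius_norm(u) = 7.61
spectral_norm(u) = 7.60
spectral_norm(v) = 3.51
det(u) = -3.09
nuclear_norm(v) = 4.19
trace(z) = -6.05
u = v + z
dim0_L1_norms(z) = [8.24, 5.23]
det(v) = -2.37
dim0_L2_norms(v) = [1.01, 3.43]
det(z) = 14.00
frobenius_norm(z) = 7.98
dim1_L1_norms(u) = [8.58, 4.01]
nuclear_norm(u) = 8.00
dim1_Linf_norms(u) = [6.72, 2.78]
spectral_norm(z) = 7.77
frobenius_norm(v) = 3.58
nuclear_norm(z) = 9.57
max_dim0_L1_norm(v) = 4.6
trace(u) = -5.49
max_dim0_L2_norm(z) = 6.27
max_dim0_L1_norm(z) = 8.24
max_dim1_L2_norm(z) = 7.57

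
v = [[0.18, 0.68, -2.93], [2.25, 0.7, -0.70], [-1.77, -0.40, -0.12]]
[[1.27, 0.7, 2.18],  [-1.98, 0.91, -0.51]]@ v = [[-2.06,  0.48,  -4.47], [2.59,  -0.51,  5.23]]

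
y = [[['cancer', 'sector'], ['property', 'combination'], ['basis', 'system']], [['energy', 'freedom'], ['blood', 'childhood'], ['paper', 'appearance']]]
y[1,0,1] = 'freedom'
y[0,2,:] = ['basis', 'system']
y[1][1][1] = 'childhood'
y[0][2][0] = 'basis'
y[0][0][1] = 'sector'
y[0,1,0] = 'property'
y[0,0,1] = 'sector'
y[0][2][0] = 'basis'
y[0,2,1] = 'system'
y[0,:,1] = ['sector', 'combination', 'system']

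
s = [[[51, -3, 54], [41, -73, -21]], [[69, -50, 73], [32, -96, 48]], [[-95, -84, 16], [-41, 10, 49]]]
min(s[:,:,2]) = -21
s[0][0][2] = 54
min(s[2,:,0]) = -95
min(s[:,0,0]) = -95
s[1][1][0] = 32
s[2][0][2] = 16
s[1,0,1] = -50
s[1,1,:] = [32, -96, 48]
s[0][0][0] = 51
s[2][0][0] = -95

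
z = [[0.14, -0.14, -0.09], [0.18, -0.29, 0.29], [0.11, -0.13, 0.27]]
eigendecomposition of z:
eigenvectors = [[-0.48+0.00j, -0.80+0.00j, -0.80-0.00j], [(-0.87+0j), -0.15+0.34j, -0.15-0.34j], [(-0.15+0j), (0.15+0.44j), (0.15-0.44j)]]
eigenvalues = [(-0.14+0j), (0.13+0.11j), (0.13-0.11j)]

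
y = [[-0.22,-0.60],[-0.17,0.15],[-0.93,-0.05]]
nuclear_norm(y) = 1.58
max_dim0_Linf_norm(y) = 0.93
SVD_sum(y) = [[-0.35, -0.09], [-0.12, -0.03], [-0.88, -0.23]] + [[0.13, -0.51], [-0.05, 0.18], [-0.05, 0.18]]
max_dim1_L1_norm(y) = 0.98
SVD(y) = [[-0.37, 0.9], [-0.13, -0.32], [-0.92, -0.31]] @ diag([0.9906802636380379, 0.5880073258370744]) @ [[0.97, 0.25], [0.25, -0.97]]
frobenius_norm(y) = 1.15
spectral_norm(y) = 0.99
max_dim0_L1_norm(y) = 1.32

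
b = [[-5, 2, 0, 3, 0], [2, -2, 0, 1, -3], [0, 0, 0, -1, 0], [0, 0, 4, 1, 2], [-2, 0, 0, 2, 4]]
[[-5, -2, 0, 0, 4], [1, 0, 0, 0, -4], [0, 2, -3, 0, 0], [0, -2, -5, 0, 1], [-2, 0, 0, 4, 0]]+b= [[-10, 0, 0, 3, 4], [3, -2, 0, 1, -7], [0, 2, -3, -1, 0], [0, -2, -1, 1, 3], [-4, 0, 0, 6, 4]]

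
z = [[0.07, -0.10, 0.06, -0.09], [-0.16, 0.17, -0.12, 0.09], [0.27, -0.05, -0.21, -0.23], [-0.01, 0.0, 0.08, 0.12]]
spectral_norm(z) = 0.46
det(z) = 0.00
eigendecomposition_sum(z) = [[-0.04, -0.00, 0.04, 0.02], [0.06, 0.01, -0.06, -0.03], [0.21, 0.03, -0.21, -0.09], [-0.05, -0.01, 0.05, 0.02]] + [[0.11,-0.1,0.02,-0.14],  [-0.20,0.20,-0.03,0.27],  [0.07,-0.06,0.01,-0.09],  [0.03,-0.03,0.00,-0.04]] + [[-0.00,-0.0,-0.0,-0.00], [-0.0,-0.0,-0.0,-0.0], [-0.00,-0.00,-0.0,-0.0], [0.00,0.0,0.0,0.0]] + [[0.00, 0.01, 0.01, 0.03], [-0.02, -0.04, -0.03, -0.15], [-0.00, -0.01, -0.01, -0.05], [0.01, 0.03, 0.03, 0.13]]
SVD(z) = [[-0.24, 0.41, 0.43, 0.77],[0.38, -0.78, 0.1, 0.48],[-0.86, -0.39, -0.3, 0.1],[0.22, 0.25, -0.85, 0.41]] @ diag([0.46293577897585075, 0.274055883692267, 0.08650906443491085, 0.00013758004722427055]) @ [[-0.68, 0.28, 0.30, 0.61], [0.17, -0.56, 0.81, 0.05], [-0.67, -0.13, 0.09, -0.73], [-0.26, -0.76, -0.5, 0.31]]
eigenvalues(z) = [-0.22, 0.28, -0.0, 0.09]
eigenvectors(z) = [[0.17, 0.44, 0.27, 0.15],[-0.27, -0.85, 0.76, -0.73],[-0.92, 0.28, 0.50, -0.22],[0.22, 0.11, -0.31, 0.63]]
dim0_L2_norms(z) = [0.32, 0.2, 0.26, 0.29]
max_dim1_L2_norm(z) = 0.42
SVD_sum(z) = [[0.08, -0.03, -0.03, -0.07], [-0.12, 0.05, 0.05, 0.11], [0.27, -0.11, -0.12, -0.24], [-0.07, 0.03, 0.03, 0.06]] + [[0.02, -0.06, 0.09, 0.01], [-0.04, 0.12, -0.17, -0.01], [-0.02, 0.06, -0.09, -0.01], [0.01, -0.04, 0.06, 0.00]] + [[-0.02, -0.0, 0.00, -0.03], [-0.01, -0.0, 0.0, -0.01], [0.02, 0.0, -0.00, 0.02], [0.05, 0.01, -0.01, 0.05]] + [[-0.0,-0.00,-0.0,0.0], [-0.0,-0.00,-0.0,0.0], [-0.0,-0.0,-0.0,0.0], [-0.00,-0.00,-0.00,0.00]]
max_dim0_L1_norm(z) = 0.53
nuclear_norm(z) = 0.82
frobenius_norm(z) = 0.54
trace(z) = 0.15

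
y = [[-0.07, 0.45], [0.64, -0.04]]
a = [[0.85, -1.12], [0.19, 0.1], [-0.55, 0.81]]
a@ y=[[-0.78,0.43], [0.05,0.08], [0.56,-0.28]]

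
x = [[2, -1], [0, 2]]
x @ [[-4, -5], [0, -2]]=[[-8, -8], [0, -4]]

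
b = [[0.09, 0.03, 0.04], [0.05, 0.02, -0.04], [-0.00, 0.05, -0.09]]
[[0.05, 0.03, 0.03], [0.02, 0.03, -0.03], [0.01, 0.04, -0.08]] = b @ [[0.41, 0.29, 0.09],[0.29, 0.35, -0.26],[0.09, -0.26, 0.73]]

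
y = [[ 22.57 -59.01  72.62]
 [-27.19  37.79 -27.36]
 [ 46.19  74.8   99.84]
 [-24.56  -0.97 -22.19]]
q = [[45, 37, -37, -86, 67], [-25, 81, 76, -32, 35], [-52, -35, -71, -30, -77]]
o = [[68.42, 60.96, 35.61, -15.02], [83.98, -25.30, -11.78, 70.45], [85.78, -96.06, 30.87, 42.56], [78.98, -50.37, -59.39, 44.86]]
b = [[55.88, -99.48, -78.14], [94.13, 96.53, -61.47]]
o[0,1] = 60.96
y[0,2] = 72.62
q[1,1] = 81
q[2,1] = -35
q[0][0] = 45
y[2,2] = 99.84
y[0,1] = -59.01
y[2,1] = 74.8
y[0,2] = 72.62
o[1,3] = 70.45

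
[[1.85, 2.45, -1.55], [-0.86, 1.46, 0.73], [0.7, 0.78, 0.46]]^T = [[1.85,-0.86,0.70], [2.45,1.46,0.78], [-1.55,0.73,0.46]]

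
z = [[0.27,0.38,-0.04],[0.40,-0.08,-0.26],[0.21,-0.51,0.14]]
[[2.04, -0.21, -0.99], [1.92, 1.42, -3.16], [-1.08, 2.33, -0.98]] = z @ [[3.35, 3.47, -4.71], [2.66, -2.93, 1.23], [-3.04, 0.77, 4.53]]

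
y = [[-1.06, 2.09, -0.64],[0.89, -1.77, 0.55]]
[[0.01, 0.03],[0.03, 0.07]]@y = [[0.02, -0.03, 0.01],[0.03, -0.06, 0.02]]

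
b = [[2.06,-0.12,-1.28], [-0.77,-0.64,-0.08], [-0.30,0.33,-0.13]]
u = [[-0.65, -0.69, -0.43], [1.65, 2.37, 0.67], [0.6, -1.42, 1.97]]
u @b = [[-0.68, 0.38, 0.94], [1.37, -1.49, -2.39], [1.74, 1.49, -0.91]]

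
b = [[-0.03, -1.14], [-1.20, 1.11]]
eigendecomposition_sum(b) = [[-0.55, -0.33],[-0.35, -0.21]] + [[0.52, -0.81], [-0.85, 1.32]]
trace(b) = 1.08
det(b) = -1.40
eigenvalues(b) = [-0.76, 1.84]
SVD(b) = [[0.51,-0.86], [-0.86,-0.51]] @ diag([1.84229340912863, 0.7606280264894335]) @ [[0.55, -0.83], [0.83, 0.55]]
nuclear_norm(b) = 2.60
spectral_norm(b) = 1.84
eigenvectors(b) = [[-0.84, 0.52], [-0.54, -0.85]]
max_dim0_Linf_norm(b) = 1.2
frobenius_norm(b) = 1.99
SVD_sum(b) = [[0.52,  -0.78], [-0.88,  1.32]] + [[-0.55, -0.36], [-0.32, -0.21]]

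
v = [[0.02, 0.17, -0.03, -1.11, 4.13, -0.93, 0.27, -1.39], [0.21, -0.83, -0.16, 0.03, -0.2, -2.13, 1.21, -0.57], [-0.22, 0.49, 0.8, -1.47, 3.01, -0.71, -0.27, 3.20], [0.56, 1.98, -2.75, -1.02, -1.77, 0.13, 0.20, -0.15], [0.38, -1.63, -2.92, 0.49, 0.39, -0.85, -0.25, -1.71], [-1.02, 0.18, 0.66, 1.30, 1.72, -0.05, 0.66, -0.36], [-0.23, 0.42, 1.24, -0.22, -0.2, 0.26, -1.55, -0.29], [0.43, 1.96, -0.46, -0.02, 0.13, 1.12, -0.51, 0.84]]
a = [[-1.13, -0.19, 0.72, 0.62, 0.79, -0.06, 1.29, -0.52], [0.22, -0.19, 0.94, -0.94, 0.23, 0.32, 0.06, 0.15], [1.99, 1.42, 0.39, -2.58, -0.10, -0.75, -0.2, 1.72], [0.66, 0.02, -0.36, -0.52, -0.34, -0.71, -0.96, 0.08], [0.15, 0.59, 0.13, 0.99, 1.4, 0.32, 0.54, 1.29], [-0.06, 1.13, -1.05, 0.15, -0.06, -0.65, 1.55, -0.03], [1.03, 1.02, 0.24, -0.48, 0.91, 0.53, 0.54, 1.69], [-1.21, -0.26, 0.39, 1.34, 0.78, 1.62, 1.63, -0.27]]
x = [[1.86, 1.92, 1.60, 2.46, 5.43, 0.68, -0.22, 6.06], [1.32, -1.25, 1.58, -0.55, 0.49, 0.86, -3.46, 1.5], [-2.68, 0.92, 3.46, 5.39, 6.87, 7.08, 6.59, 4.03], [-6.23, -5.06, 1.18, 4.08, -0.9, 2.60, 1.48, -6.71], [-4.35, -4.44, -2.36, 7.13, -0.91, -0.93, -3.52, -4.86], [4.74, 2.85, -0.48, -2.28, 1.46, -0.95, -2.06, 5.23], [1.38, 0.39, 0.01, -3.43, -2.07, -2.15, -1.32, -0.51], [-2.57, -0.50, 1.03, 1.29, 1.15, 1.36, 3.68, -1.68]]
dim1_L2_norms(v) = [4.6, 2.67, 4.79, 4.01, 3.93, 2.59, 2.1, 2.54]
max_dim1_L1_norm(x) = 37.02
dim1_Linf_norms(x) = [6.06, 3.46, 7.08, 6.71, 7.13, 5.23, 3.43, 3.68]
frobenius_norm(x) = 26.54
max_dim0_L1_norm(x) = 30.58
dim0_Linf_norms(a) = [1.99, 1.42, 1.05, 2.58, 1.4, 1.62, 1.63, 1.72]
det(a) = 0.00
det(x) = 0.58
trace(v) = -1.40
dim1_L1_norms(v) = [8.05, 5.34, 10.17, 8.56, 8.62, 5.95, 4.41, 5.47]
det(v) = 977.18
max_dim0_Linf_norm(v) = 4.13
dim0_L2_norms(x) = [10.05, 7.74, 5.03, 11.02, 9.29, 8.14, 9.46, 12.42]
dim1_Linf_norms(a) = [1.29, 0.94, 2.58, 0.96, 1.4, 1.55, 1.69, 1.63]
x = v @ a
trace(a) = -0.43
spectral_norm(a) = 5.28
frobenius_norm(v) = 10.02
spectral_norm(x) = 18.38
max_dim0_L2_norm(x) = 12.42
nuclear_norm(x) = 49.76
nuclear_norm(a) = 14.56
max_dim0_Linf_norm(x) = 7.13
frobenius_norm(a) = 7.23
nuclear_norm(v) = 24.10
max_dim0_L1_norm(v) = 11.55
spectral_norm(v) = 6.23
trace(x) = 3.29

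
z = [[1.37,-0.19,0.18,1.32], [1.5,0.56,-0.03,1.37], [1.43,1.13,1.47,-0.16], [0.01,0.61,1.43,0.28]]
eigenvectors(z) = [[0.38+0.00j, -0.40+0.17j, (-0.4-0.17j), -0.40+0.00j], [(0.48+0j), (-0.19+0.41j), -0.19-0.41j, 0.78+0.00j], [0.65+0.00j, (0.57+0j), 0.57-0.00j, (-0.26+0j)], [(0.45+0j), 0.10-0.52j, 0.10+0.52j, (0.4+0j)]]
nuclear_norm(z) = 6.75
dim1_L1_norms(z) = [3.06, 3.46, 4.19, 2.33]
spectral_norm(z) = 3.26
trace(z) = 3.68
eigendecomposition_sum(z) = [[(0.86-0j),0.35-0.00j,0.61+0.00j,(0.56+0j)], [(1.08-0j),0.44-0.00j,(0.76+0j),0.70+0.00j], [1.48-0.00j,(0.61-0j),(1.05+0j),0.96+0.00j], [1.02-0.00j,0.42-0.00j,(0.72+0j),0.66+0.00j]] + [[0.19+0.30j, -0.20+0.12j, (-0.25-0.21j), 0.41-0.07j], [(0.35+0.1j), -0.08+0.23j, -0.34+0.01j, (0.28-0.34j)], [(-0.07-0.46j), 0.31-0.03j, 0.19+0.38j, -0.54-0.14j], [-0.43-0.02j, (0.02-0.29j), 0.39-0.10j, -0.22+0.47j]] + [[(0.19-0.3j), -0.20-0.12j, (-0.25+0.21j), 0.41+0.07j], [(0.35-0.1j), (-0.08-0.23j), -0.34-0.01j, 0.28+0.34j], [(-0.07+0.46j), (0.31+0.03j), (0.19-0.38j), -0.54+0.14j], [-0.43+0.02j, 0.02+0.29j, (0.39+0.1j), (-0.22-0.47j)]] + [[0.14+0.00j,(-0.14-0j),0.06-0.00j,(-0.06+0j)], [(-0.28-0j),(0.27+0j),-0.12+0.00j,(0.12-0j)], [(0.09+0j),(-0.09-0j),(0.04-0j),-0.04+0.00j], [(-0.14-0j),0.14+0.00j,-0.06+0.00j,(0.06-0j)]]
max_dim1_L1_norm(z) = 4.19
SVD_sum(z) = [[1.15,  0.52,  0.66,  0.68], [1.35,  0.61,  0.77,  0.80], [1.43,  0.65,  0.82,  0.84], [0.68,  0.31,  0.39,  0.40]] + [[0.24,-0.38,-0.71,0.57],[0.22,-0.35,-0.66,0.53],[-0.29,0.45,0.84,-0.67],[-0.25,0.4,0.75,-0.60]] + [[-0.14,-0.06,0.12,0.16],[0.04,0.02,-0.03,-0.04],[0.25,0.11,-0.22,-0.31],[-0.38,-0.17,0.33,0.46]] + [[0.11, -0.28, 0.11, -0.09], [-0.11, 0.28, -0.12, 0.09], [0.03, -0.08, 0.03, -0.03], [-0.03, 0.07, -0.03, 0.02]]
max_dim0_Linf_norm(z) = 1.5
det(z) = 2.97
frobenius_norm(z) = 4.02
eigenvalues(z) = [(3.01+0j), (0.08+1.38j), (0.08-1.38j), (0.52+0j)]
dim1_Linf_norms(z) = [1.37, 1.5, 1.47, 1.43]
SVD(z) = [[-0.48, 0.48, 0.28, 0.68],[-0.57, 0.44, -0.08, -0.69],[-0.6, -0.57, -0.53, 0.19],[-0.28, -0.50, 0.8, -0.18]] @ diag([3.261625019656355, 2.117256154968363, 0.8795417314400403, 0.48829801152136304]) @ [[-0.73,-0.33,-0.42,-0.43], [0.24,-0.37,-0.7,0.56], [-0.54,-0.24,0.47,0.65], [0.34,-0.83,0.34,-0.27]]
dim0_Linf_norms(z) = [1.5, 1.13, 1.47, 1.37]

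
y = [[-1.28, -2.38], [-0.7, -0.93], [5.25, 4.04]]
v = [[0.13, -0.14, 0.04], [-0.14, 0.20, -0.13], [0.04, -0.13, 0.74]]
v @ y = [[0.14, -0.02], [-0.64, -0.38], [3.92, 3.02]]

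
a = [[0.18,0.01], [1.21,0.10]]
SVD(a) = [[-0.15,-0.99], [-0.99,0.15]] @ diag([1.2274269406530915, 0.0048068034068575296]) @ [[-1.00, -0.08], [-0.08, 1.0]]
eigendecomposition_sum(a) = [[0.17, 0.01],  [1.33, 0.08]] + [[0.01, -0.0], [-0.12, 0.02]]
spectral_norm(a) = 1.23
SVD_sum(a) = [[0.18, 0.01], [1.21, 0.10]] + [[0.00, -0.00],  [-0.0, 0.0]]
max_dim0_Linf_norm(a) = 1.21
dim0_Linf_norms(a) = [1.21, 0.1]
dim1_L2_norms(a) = [0.18, 1.21]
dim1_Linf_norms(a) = [0.18, 1.21]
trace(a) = 0.28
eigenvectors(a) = [[0.13,-0.06], [0.99,1.0]]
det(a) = 0.01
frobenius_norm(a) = 1.23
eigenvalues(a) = [0.26, 0.02]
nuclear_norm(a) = 1.23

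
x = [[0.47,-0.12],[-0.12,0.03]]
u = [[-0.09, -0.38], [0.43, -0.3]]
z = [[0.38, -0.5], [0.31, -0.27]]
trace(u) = -0.39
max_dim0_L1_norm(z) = 0.77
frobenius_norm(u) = 0.65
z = u + x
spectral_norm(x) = 0.50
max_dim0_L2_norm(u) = 0.48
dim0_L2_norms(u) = [0.44, 0.48]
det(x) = -0.00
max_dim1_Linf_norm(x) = 0.47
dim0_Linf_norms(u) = [0.43, 0.38]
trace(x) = 0.50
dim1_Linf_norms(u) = [0.38, 0.43]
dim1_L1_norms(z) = [0.88, 0.58]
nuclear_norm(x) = 0.50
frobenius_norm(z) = 0.75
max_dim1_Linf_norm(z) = 0.5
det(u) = 0.19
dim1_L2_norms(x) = [0.49, 0.12]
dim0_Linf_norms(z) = [0.38, 0.5]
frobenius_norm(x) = 0.50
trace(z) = 0.11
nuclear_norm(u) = 0.90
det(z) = 0.05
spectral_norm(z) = 0.75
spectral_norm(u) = 0.56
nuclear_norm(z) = 0.82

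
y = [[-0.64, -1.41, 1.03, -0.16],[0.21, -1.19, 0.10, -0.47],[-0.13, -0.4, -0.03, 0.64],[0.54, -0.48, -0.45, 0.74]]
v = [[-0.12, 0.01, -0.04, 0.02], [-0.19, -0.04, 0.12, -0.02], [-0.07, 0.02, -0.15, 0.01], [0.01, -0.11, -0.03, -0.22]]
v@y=[[0.09, 0.16, -0.13, 0.00], [0.09, 0.28, -0.19, 0.11], [0.07, 0.13, -0.07, -0.09], [-0.14, 0.23, 0.10, -0.13]]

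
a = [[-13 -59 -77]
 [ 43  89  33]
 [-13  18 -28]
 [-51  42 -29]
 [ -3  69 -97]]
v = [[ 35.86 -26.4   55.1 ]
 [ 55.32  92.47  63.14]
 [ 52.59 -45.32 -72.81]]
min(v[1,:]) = 55.32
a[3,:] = [-51, 42, -29]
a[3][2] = -29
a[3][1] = 42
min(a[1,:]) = 33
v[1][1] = 92.47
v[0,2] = 55.1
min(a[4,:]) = -97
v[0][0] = 35.86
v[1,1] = 92.47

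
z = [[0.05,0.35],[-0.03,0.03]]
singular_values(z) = [0.35, 0.03]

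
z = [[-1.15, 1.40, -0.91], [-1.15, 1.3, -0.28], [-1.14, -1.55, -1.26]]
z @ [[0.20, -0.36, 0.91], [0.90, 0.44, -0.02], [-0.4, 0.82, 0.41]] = [[1.39, 0.28, -1.45], [1.05, 0.76, -1.19], [-1.12, -1.30, -1.52]]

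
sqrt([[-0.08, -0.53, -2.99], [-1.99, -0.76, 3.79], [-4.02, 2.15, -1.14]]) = [[(0.77+0.99j),(-0.36+0.07j),(-0.67+0.72j)], [-1.02+0.35j,0.48+1.12j,(0.88-0.9j)], [-0.96+0.95j,0.45-0.52j,(0.84+1.31j)]]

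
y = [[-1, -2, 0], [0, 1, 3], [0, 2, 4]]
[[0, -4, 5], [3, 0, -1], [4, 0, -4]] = y@[[0, 4, 3], [0, 0, -4], [1, 0, 1]]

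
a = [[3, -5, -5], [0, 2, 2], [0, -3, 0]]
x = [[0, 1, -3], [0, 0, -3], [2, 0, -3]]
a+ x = [[3, -4, -8], [0, 2, -1], [2, -3, -3]]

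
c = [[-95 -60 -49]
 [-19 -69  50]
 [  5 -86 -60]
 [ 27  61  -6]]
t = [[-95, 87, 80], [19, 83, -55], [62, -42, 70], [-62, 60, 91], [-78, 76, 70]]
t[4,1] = 76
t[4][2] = 70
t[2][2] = 70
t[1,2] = -55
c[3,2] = -6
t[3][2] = 91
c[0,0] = -95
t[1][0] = 19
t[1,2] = -55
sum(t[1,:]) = 47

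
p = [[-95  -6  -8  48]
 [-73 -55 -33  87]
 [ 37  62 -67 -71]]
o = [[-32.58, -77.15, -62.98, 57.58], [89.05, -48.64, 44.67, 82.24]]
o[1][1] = -48.64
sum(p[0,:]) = -61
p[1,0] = -73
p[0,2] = -8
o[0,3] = 57.58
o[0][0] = -32.58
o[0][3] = 57.58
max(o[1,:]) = 89.05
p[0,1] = -6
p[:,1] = [-6, -55, 62]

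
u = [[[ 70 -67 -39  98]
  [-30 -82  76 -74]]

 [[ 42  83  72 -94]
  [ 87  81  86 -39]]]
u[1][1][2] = 86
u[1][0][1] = 83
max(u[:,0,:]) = 98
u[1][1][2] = 86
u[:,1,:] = [[-30, -82, 76, -74], [87, 81, 86, -39]]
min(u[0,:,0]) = -30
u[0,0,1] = -67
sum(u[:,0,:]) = 165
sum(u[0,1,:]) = -110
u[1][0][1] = 83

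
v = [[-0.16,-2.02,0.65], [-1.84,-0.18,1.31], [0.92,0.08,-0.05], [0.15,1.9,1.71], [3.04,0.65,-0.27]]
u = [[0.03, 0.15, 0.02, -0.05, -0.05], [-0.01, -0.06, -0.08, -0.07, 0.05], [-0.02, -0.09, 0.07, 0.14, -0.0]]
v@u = [[0.0, 0.04, 0.20, 0.24, -0.09], [-0.08, -0.38, 0.07, 0.29, 0.08], [0.03, 0.14, 0.01, -0.06, -0.04], [-0.05, -0.25, -0.03, 0.10, 0.09], [0.09, 0.44, -0.01, -0.24, -0.12]]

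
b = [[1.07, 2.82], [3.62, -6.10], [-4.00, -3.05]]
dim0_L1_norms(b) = [8.69, 11.97]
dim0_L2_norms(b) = [5.5, 7.38]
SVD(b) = [[0.33, 0.33], [-0.91, 0.36], [-0.26, -0.87]] @ diag([7.50169907814776, 5.3327957902883405]) @ [[-0.26,0.97],  [0.97,0.26]]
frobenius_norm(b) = 9.20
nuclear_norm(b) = 12.83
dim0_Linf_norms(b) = [4.0, 6.1]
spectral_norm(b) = 7.50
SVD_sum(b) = [[-0.63, 2.37], [1.74, -6.6], [0.49, -1.87]] + [[1.7, 0.45], [1.88, 0.50], [-4.49, -1.18]]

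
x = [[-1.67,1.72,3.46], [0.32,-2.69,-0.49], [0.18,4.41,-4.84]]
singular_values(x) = [6.88, 4.54, 0.52]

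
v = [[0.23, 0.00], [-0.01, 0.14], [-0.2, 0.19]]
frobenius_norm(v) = 0.39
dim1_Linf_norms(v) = [0.23, 0.14, 0.2]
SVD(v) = [[-0.57, -0.70], [0.24, -0.64], [0.79, -0.31]] @ diag([0.3434255127443376, 0.17538220319145517]) @ [[-0.84, 0.53], [-0.53, -0.84]]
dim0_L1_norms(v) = [0.44, 0.33]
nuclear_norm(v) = 0.52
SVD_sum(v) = [[0.16, -0.10], [-0.07, 0.04], [-0.23, 0.14]] + [[0.07, 0.10], [0.06, 0.1], [0.03, 0.05]]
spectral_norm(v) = 0.34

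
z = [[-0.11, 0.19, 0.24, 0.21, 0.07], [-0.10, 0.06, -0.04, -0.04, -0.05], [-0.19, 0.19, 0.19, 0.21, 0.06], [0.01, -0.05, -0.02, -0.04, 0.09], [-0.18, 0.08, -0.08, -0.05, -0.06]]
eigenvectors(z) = [[0.58+0.00j, 0.58-0.00j, (-0.02+0j), -0.36+0.04j, -0.36-0.04j],  [(-0.13+0.26j), -0.13-0.26j, (-0.07+0j), (-0.61+0j), -0.61-0.00j],  [0.48+0.23j, (0.48-0.23j), -0.52+0.00j, (0.5-0.26j), 0.50+0.26j],  [0.07+0.08j, (0.07-0.08j), 0.78+0.00j, -0.13+0.28j, -0.13-0.28j],  [-0.20+0.49j, (-0.2-0.49j), (-0.34+0j), (-0.28+0.05j), -0.28-0.05j]]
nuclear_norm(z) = 0.96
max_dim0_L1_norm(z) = 0.59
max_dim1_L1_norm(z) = 0.84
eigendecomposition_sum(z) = [[(-0.05+0.11j), 0.08-0.04j, 0.11+0.02j, (0.1+0j), (0.05-0.01j)], [(-0.04-0.05j), 0.05j, (-0.03+0.05j), -0.02+0.05j, -0.00+0.02j], [(-0.08+0.07j), (0.08-0j), 0.09+0.06j, (0.08+0.04j), (0.04+0.01j)], [-0.02+0.01j, (0.02+0.01j), 0.01+0.02j, 0.01+0.01j, (0.01+0j)], [-0.07-0.08j, 0.01+0.08j, (-0.05+0.09j), (-0.04+0.09j), (-0+0.04j)]] + [[-0.05-0.11j, (0.08+0.04j), (0.11-0.02j), (0.1-0j), (0.05+0.01j)], [-0.04+0.05j, 0.00-0.05j, -0.03-0.05j, (-0.02-0.05j), -0.00-0.02j], [(-0.08-0.07j), 0.08+0.00j, (0.09-0.06j), 0.08-0.04j, 0.04-0.01j], [-0.02-0.01j, 0.02-0.01j, (0.01-0.02j), (0.01-0.01j), (0.01-0j)], [(-0.07+0.08j), 0.01-0.08j, (-0.05-0.09j), (-0.04-0.09j), (-0-0.04j)]] + [[-0.00+0.00j, 0.00-0.00j, -0j, 0.00+0.00j, (-0+0j)], [(-0.01+0j), (0.01-0j), -0j, 0.01+0.00j, (-0.01+0j)], [-0.04+0.00j, (0.06-0j), 0.03-0.00j, (0.04+0j), -0.05+0.00j], [0.05-0.00j, -0.09+0.00j, -0.04+0.00j, (-0.06-0j), (0.08-0j)], [-0.02+0.00j, (0.04-0j), 0.02-0.00j, (0.03+0j), -0.04+0.00j]] + [[-0.01+0.00j, (0.01-0j), 0.01-0.00j, 0.00-0.00j, (-0.01+0j)], [-0.01+0.00j, 0.02-0.00j, 0.01-0.00j, -0j, -0.02+0.00j], [(0.01-0.01j), (-0.02+0.01j), -0.01+0.01j, (-0+0j), (0.01-0.01j)], [-0.00+0.01j, -0.01j, 0.00-0.01j, -0.00-0.00j, -0.00+0.01j], [-0.00+0.00j, (0.01-0j), 0.00-0.00j, 0.00-0.00j, -0.01+0.00j]] + [[-0.01-0.00j,(0.01+0j),(0.01+0j),0.00+0.00j,(-0.01-0j)], [(-0.01-0j),(0.02+0j),0.01+0.00j,0.00+0.00j,-0.02-0.00j], [(0.01+0.01j),(-0.02-0.01j),-0.01-0.01j,(-0-0j),0.01+0.01j], [-0.00-0.01j,0.00+0.01j,0.00+0.01j,(-0+0j),-0.00-0.01j], [(-0-0j),(0.01+0j),0j,0.00+0.00j,(-0.01-0j)]]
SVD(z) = [[-0.7, 0.21, 0.07, -0.60, 0.31],[-0.04, -0.5, 0.08, -0.49, -0.71],[-0.71, -0.09, -0.18, 0.59, -0.33],[0.09, 0.12, -0.97, -0.21, -0.05],[-0.07, -0.82, -0.15, 0.05, 0.54]] @ diag([0.5566253128177879, 0.2706997763342051, 0.09961559571803713, 0.0326255829401901, 0.0014821102065635946]) @ [[0.41, -0.5, -0.53, -0.53, -0.14], [0.72, -0.29, 0.43, 0.3, 0.35], [0.36, 0.21, 0.11, 0.20, -0.88], [-0.24, -0.53, -0.37, 0.72, -0.11], [0.36, 0.59, -0.61, 0.28, 0.27]]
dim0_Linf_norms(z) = [0.19, 0.19, 0.24, 0.21, 0.09]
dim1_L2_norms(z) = [0.39, 0.14, 0.39, 0.11, 0.23]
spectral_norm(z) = 0.56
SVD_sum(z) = [[-0.16, 0.19, 0.21, 0.21, 0.05],  [-0.01, 0.01, 0.01, 0.01, 0.00],  [-0.16, 0.20, 0.21, 0.21, 0.05],  [0.02, -0.02, -0.03, -0.03, -0.01],  [-0.01, 0.02, 0.02, 0.02, 0.01]] + [[0.04, -0.02, 0.02, 0.02, 0.02], [-0.1, 0.04, -0.06, -0.04, -0.05], [-0.02, 0.01, -0.01, -0.01, -0.01], [0.02, -0.01, 0.01, 0.01, 0.01], [-0.16, 0.07, -0.10, -0.07, -0.08]] + [[0.00, 0.00, 0.00, 0.00, -0.01], [0.00, 0.00, 0.0, 0.0, -0.01], [-0.01, -0.00, -0.00, -0.00, 0.02], [-0.03, -0.02, -0.01, -0.02, 0.08], [-0.01, -0.0, -0.00, -0.0, 0.01]] + [[0.0, 0.01, 0.01, -0.01, 0.00], [0.0, 0.01, 0.01, -0.01, 0.00], [-0.0, -0.01, -0.01, 0.01, -0.00], [0.00, 0.00, 0.00, -0.00, 0.0], [-0.0, -0.00, -0.00, 0.0, -0.0]] + [[0.0, 0.0, -0.00, 0.00, 0.00], [-0.00, -0.0, 0.00, -0.00, -0.0], [-0.0, -0.00, 0.0, -0.0, -0.00], [-0.00, -0.00, 0.00, -0.00, -0.0], [0.00, 0.0, -0.0, 0.0, 0.0]]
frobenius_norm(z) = 0.63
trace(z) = 0.04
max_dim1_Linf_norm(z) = 0.24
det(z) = -0.00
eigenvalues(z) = [(0.05+0.27j), (0.05-0.27j), (-0.06+0j), 0.01j, -0.01j]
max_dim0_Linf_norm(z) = 0.24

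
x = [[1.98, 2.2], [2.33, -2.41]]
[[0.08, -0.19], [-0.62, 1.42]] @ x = [[-0.28, 0.63],[2.08, -4.79]]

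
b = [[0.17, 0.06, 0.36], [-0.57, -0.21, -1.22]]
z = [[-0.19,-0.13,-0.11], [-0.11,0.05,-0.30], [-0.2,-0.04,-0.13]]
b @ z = [[-0.11, -0.03, -0.08], [0.38, 0.11, 0.28]]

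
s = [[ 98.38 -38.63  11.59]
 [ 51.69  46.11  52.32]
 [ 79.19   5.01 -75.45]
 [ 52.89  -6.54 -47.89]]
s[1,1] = 46.11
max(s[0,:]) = 98.38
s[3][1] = -6.54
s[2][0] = 79.19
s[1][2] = 52.32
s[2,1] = 5.01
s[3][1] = -6.54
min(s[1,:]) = 46.11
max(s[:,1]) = 46.11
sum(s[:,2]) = -59.43000000000001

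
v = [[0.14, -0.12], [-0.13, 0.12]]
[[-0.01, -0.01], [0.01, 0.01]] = v @[[0.08, -0.29], [0.15, -0.22]]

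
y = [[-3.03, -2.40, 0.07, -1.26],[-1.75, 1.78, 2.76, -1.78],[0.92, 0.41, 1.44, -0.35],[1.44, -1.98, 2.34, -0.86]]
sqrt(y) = [[-0.11+1.90j,  (-0.22+0.57j),  (-1.04+0.63j),  (0.37+0.3j)], [-0.39+0.60j,  1.41+0.36j,  (0.9-0.22j),  (-0.47+0.34j)], [(0.29-0.75j),  -0.06+0.24j,  (1.43-1.37j),  -0.46+0.52j], [0.80-1.21j,  -1.15+1.06j,  1.86-3.81j,  (-0.47+1.74j)]]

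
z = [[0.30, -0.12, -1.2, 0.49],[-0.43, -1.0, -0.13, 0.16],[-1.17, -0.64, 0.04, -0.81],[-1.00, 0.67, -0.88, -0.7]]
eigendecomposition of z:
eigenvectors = [[0.77,-0.66,-0.16,-0.00],[-0.13,0.28,-0.02,-0.29],[-0.60,0.23,-0.56,0.38],[-0.17,0.66,-0.81,0.88]]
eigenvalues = [1.16, 0.28, -1.48, -1.31]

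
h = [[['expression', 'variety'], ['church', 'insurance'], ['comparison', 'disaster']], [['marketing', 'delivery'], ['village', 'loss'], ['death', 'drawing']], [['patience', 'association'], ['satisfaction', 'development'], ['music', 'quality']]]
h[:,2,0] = ['comparison', 'death', 'music']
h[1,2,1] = 'drawing'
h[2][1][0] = 'satisfaction'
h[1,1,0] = 'village'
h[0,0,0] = 'expression'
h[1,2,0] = 'death'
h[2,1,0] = 'satisfaction'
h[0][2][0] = 'comparison'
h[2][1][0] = 'satisfaction'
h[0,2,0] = 'comparison'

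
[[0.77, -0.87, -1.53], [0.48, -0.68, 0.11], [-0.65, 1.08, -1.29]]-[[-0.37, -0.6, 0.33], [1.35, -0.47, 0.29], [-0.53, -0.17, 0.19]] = [[1.14, -0.27, -1.86],[-0.87, -0.21, -0.18],[-0.12, 1.25, -1.48]]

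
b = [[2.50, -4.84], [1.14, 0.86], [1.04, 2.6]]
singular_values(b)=[5.81, 2.41]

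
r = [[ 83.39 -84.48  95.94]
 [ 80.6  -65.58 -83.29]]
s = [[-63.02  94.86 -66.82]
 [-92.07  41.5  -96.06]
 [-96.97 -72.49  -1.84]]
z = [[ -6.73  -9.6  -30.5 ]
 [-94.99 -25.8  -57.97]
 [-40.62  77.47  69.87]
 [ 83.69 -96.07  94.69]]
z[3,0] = 83.69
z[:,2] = [-30.5, -57.97, 69.87, 94.69]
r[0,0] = 83.39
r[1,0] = 80.6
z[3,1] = -96.07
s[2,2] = -1.84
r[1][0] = 80.6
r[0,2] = 95.94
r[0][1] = -84.48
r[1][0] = 80.6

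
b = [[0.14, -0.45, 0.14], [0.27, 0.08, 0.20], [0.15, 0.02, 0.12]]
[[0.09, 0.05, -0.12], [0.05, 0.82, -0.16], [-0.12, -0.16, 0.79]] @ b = [[0.01, -0.04, 0.01], [0.20, 0.04, 0.15], [0.06, 0.06, 0.05]]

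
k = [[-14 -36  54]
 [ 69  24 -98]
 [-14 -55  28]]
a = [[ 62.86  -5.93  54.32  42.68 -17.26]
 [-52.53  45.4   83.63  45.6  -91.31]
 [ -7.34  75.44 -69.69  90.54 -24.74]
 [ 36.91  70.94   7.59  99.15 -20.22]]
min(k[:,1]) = -55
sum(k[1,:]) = -5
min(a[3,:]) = -20.22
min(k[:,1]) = -55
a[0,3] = 42.68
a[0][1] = -5.93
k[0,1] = -36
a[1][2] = 83.63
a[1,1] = 45.4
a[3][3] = 99.15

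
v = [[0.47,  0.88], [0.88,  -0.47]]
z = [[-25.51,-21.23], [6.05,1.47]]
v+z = [[-25.04, -20.35],[6.93, 1.0]]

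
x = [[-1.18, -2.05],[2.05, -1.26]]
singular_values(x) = [2.43, 2.35]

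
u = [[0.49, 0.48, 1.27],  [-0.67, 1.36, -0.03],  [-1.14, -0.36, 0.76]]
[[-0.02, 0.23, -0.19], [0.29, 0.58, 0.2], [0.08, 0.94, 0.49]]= u@[[-0.13, -0.62, -0.40], [0.15, 0.13, -0.05], [-0.02, 0.37, 0.02]]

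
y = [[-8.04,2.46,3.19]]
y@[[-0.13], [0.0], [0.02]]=[[1.11]]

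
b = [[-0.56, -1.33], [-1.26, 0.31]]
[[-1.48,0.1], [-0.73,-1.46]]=b @ [[0.77, 1.03], [0.79, -0.51]]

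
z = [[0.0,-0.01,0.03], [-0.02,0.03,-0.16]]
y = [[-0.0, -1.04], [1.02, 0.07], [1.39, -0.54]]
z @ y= [[0.03, -0.02], [-0.19, 0.11]]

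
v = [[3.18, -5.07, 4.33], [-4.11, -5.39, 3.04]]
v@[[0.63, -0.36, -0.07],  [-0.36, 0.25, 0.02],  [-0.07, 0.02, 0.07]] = [[3.53, -2.33, -0.02], [-0.86, 0.19, 0.39]]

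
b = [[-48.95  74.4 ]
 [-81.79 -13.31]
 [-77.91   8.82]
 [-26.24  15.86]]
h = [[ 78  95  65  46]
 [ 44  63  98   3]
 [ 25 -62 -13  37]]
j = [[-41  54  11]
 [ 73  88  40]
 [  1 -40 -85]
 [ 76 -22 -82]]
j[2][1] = -40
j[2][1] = -40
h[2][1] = -62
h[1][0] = 44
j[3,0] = 76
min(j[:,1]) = -40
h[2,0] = 25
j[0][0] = -41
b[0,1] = 74.4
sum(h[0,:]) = 284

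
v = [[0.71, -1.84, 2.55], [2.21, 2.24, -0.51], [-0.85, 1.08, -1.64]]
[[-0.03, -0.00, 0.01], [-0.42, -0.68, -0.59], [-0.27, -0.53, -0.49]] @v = [[-0.03, 0.07, -0.09], [-1.30, -1.39, 0.24], [-0.95, -1.22, 0.39]]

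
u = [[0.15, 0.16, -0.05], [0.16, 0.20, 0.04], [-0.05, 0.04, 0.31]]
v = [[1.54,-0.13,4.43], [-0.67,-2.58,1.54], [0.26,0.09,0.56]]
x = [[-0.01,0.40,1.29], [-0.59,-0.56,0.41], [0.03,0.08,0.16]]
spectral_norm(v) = 4.98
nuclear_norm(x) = 2.26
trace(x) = -0.41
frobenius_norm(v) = 5.65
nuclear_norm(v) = 7.65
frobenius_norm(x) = 1.64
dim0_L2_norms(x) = [0.59, 0.69, 1.36]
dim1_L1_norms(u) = [0.36, 0.4, 0.4]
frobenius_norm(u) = 0.47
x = v @ u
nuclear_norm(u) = 0.66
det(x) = 0.00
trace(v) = -0.48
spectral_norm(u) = 0.34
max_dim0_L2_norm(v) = 4.72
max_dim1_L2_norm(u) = 0.32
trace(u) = 0.66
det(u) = -0.00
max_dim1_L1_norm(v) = 6.1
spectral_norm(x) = 1.39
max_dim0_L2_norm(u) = 0.32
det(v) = 0.17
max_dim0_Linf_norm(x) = 1.29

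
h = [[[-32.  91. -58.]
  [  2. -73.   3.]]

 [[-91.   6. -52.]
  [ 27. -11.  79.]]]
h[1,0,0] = -91.0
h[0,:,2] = [-58.0, 3.0]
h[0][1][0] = 2.0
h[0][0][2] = -58.0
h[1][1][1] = -11.0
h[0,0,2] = -58.0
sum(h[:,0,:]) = -136.0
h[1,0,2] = -52.0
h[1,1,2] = 79.0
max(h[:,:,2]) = 79.0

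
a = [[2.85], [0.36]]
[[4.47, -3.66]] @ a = [[11.42]]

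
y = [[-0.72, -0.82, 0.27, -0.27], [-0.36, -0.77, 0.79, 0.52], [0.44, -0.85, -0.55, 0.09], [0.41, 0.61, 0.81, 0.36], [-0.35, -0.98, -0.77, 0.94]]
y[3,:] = [0.408, 0.609, 0.813, 0.365]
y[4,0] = -0.35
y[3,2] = 0.813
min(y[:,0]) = -0.724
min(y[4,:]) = -0.975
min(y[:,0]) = -0.724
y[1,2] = 0.787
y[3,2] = 0.813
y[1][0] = -0.361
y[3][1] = 0.609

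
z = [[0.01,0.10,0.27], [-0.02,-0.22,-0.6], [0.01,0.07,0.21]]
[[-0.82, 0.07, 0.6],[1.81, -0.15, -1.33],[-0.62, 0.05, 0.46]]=z @ [[-1.45, 0.94, 3.34],[-2.61, 1.32, 1.45],[-2.01, -0.27, 1.57]]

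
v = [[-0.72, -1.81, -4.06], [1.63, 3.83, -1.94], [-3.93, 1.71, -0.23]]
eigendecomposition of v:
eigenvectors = [[0.74+0.00j, (-0.04+0.49j), -0.04-0.49j], [0.01+0.00j, (0.71+0j), (0.71-0j)], [(0.68+0j), 0.02-0.51j, 0.02+0.51j]]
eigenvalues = [(-4.48+0j), (3.68+2.5j), (3.68-2.5j)]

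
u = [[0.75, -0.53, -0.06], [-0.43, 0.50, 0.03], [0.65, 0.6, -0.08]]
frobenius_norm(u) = 1.44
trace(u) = 1.17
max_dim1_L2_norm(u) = 0.92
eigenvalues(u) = [1.11, 0.07, -0.01]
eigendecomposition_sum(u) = [[0.67, -0.64, -0.05], [-0.47, 0.44, 0.03], [0.13, -0.12, -0.01]] + [[0.07, 0.10, -0.01],[0.04, 0.05, -0.00],[0.46, 0.65, -0.06]] + [[0.01, 0.01, -0.0],[0.00, 0.0, -0.0],[0.05, 0.07, -0.01]]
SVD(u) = [[-0.8, 0.12, -0.59], [0.54, -0.27, -0.8], [-0.25, -0.96, 0.15]] @ diag([1.140232990475576, 0.8783896291037845, 0.0006220241476198098]) @ [[-0.88, 0.48, 0.07], [-0.47, -0.88, 0.07], [-0.1, -0.03, -0.99]]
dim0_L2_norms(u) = [1.08, 0.94, 0.1]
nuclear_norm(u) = 2.02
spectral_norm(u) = 1.14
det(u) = -0.00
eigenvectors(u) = [[0.81, -0.15, 0.09], [-0.56, -0.08, 0.02], [0.16, -0.99, 1.00]]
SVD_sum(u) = [[0.80, -0.44, -0.07], [-0.54, 0.29, 0.05], [0.25, -0.14, -0.02]] + [[-0.05, -0.09, 0.01], [0.11, 0.21, -0.02], [0.4, 0.74, -0.06]] + [[0.0,  0.00,  0.00], [0.00,  0.00,  0.00], [-0.0,  -0.00,  -0.0]]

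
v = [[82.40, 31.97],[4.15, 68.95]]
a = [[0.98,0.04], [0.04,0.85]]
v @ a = [[82.03, 30.47], [6.82, 58.77]]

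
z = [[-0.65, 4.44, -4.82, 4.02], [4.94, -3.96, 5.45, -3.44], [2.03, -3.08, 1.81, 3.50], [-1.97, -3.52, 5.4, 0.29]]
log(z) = [[1.76,1.02,-3.18,2.9], [-1.05,-1.09,5.2,-4.4], [-0.3,-2.01,4.18,-2.08], [-0.97,-0.21,0.5,1.16]]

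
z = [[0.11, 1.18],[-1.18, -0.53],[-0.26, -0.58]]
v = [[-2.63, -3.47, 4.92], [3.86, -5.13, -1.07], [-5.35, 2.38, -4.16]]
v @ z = [[2.53, -4.12], [6.76, 7.89], [-2.32, -5.16]]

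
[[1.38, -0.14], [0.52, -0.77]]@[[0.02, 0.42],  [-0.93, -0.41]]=[[0.16, 0.64], [0.73, 0.53]]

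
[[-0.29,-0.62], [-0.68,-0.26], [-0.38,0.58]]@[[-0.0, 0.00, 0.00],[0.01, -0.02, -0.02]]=[[-0.01, 0.01, 0.01], [-0.0, 0.01, 0.01], [0.01, -0.01, -0.01]]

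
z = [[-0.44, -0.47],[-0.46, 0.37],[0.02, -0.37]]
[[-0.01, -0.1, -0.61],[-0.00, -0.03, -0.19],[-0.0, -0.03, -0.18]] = z @[[0.01,0.14,0.83], [0.01,0.09,0.52]]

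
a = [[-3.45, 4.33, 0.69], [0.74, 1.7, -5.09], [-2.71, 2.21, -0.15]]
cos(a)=[[-12.31, 8.93, 9.35], [-3.03, 2.08, -5.63], [-8.15, 6.31, 1.80]]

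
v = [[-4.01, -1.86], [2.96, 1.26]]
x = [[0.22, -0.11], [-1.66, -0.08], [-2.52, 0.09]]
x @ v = [[-1.21, -0.55], [6.42, 2.99], [10.37, 4.8]]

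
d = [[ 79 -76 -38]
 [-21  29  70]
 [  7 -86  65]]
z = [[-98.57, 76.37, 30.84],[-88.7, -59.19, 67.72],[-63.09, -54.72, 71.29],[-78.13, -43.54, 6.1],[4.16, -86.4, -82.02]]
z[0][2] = 30.84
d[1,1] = 29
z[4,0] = 4.16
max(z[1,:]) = 67.72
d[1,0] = -21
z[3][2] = 6.1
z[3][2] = 6.1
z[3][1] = -43.54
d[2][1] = -86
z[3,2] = 6.1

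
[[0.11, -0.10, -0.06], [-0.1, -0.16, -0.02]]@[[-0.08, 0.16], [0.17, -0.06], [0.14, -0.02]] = [[-0.03, 0.02], [-0.02, -0.01]]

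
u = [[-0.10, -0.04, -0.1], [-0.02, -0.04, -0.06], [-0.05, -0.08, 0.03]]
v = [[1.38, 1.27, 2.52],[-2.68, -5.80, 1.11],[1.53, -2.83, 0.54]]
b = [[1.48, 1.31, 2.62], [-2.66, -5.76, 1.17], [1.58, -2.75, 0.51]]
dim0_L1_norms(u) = [0.17, 0.16, 0.19]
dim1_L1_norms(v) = [5.17, 9.59, 4.9]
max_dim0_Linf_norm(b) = 5.76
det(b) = 47.62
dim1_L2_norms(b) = [3.28, 6.45, 3.21]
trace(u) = -0.11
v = u + b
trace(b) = -3.77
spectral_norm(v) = 6.95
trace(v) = -3.88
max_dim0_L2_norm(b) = 6.52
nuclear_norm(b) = 12.28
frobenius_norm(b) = 7.92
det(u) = 0.00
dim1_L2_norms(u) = [0.15, 0.07, 0.1]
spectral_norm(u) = 0.17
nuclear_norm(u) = 0.29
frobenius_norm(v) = 7.91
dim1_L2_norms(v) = [3.14, 6.48, 3.26]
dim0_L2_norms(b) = [3.43, 6.52, 2.91]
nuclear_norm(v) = 12.18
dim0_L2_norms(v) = [3.38, 6.58, 2.81]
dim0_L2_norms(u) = [0.11, 0.1, 0.12]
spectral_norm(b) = 6.90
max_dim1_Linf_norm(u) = 0.1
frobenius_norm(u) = 0.19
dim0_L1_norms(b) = [5.72, 9.82, 4.3]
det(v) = 45.48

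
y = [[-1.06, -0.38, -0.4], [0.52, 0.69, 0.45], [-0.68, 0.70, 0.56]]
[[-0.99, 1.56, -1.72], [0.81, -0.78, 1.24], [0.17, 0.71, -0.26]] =y@ [[0.59, -1.31, 1.28], [0.38, 0.37, 0.63], [0.54, -0.78, 0.31]]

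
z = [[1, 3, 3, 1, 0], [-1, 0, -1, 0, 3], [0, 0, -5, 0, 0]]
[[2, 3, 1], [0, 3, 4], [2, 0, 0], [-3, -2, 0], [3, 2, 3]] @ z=[[-1, 6, -2, 2, 9], [-3, 0, -23, 0, 9], [2, 6, 6, 2, 0], [-1, -9, -7, -3, -6], [1, 9, -8, 3, 6]]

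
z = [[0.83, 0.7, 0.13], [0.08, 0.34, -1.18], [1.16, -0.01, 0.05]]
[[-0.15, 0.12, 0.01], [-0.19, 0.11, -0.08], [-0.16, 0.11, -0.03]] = z@[[-0.14, 0.10, -0.03], [-0.07, 0.07, 0.04], [0.13, -0.07, 0.08]]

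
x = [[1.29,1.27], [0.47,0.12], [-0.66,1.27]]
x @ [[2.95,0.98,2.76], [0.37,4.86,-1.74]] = [[4.28, 7.44, 1.35], [1.43, 1.04, 1.09], [-1.48, 5.53, -4.03]]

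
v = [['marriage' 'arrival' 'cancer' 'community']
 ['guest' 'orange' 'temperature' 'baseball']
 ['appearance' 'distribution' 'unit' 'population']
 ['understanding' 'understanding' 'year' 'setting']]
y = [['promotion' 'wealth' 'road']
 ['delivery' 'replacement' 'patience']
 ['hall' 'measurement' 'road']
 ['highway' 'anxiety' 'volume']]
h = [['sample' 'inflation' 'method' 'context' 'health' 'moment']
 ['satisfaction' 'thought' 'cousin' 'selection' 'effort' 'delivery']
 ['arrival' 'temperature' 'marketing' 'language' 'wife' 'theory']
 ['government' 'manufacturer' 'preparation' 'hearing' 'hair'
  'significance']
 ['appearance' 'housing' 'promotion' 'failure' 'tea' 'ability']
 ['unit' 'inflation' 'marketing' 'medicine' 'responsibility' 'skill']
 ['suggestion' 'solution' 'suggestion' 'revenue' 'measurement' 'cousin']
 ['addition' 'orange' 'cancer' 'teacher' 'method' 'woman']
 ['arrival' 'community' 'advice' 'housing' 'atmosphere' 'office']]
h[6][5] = 'cousin'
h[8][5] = 'office'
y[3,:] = ['highway', 'anxiety', 'volume']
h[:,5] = ['moment', 'delivery', 'theory', 'significance', 'ability', 'skill', 'cousin', 'woman', 'office']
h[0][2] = 'method'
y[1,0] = 'delivery'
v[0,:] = ['marriage', 'arrival', 'cancer', 'community']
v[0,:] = ['marriage', 'arrival', 'cancer', 'community']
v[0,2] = 'cancer'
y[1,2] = 'patience'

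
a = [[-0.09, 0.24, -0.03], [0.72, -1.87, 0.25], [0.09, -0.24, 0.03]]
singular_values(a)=[2.05, 0.0, 0.0]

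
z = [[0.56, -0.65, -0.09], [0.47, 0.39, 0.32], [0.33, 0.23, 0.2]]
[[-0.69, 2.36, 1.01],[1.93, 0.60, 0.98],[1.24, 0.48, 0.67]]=z @ [[1.80, 2.08, 1.71], [2.58, -2.02, -0.18], [0.24, 1.28, 0.76]]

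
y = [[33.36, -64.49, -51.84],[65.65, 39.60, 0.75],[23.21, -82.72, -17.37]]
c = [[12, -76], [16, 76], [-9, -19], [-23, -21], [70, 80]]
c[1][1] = 76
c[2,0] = -9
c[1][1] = 76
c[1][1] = 76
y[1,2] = 0.75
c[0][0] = 12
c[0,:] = [12, -76]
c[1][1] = 76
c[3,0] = -23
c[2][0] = -9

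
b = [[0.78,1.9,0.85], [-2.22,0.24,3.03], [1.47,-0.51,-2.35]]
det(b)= -0.022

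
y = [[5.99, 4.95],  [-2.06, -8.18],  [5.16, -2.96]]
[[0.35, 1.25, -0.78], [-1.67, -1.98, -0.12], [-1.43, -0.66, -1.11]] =y @ [[-0.14, 0.01, -0.18], [0.24, 0.24, 0.06]]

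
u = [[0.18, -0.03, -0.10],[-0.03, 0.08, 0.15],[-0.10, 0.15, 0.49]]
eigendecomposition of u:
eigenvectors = [[0.26, -0.97, 0.02], [-0.3, -0.1, -0.95], [-0.92, -0.24, 0.31]]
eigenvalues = [0.57, 0.15, 0.03]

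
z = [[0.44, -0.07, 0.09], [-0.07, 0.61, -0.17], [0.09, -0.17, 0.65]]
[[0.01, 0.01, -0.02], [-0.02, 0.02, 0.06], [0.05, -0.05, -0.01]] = z@[[0.01, 0.04, -0.03], [-0.01, 0.02, 0.1], [0.07, -0.08, 0.02]]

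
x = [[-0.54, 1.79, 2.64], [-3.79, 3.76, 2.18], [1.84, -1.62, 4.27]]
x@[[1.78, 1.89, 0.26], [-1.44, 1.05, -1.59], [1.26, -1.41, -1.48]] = [[-0.21, -2.86, -6.89], [-9.41, -6.29, -10.19], [10.99, -4.24, -3.27]]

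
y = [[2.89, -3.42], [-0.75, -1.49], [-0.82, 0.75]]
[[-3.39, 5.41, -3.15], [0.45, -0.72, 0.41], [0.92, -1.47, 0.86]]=y @[[-0.96, 1.53, -0.89], [0.18, -0.29, 0.17]]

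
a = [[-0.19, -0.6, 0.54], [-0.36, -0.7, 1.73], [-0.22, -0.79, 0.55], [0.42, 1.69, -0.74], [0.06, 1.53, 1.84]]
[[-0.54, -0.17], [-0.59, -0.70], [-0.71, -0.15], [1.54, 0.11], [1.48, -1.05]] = a @ [[0.03, -0.17], [0.92, -0.1], [0.04, -0.48]]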